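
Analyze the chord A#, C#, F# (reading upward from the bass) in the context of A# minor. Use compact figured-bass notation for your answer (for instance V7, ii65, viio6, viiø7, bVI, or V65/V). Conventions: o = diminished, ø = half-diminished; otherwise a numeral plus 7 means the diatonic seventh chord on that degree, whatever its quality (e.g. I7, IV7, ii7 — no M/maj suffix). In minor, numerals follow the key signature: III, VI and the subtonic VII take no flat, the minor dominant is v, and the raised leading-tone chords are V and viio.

VI6

The pitches F#-A#-C# form a major triad rooted on F#.
In A# minor, F# is the submediant; the diatonic major triad there is VI.
With A# in the bass the chord is in first inversion, so the figured bass is 6.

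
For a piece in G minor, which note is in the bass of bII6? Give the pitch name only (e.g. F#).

C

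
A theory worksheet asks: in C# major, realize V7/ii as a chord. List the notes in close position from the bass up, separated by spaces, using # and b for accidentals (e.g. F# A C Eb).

V7/ii is a secondary dominant — the dominant seventh of ii. ii in C# major is D#, so the applied chord's root is A#, a perfect fifth above.
Building a dominant seventh chord on A# gives A#-C##-E#-G#.

A# C## E# G#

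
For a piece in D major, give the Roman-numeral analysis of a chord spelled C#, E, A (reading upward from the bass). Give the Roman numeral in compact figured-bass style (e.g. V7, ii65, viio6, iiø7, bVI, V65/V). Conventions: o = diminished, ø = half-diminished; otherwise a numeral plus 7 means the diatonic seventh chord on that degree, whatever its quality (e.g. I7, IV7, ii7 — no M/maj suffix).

V6

Stacked in thirds the chord is A-C#-E: a major triad on A.
A is scale degree 5 in D major, and a major triad on that degree is written V.
With C# in the bass the chord is in first inversion, so the figured bass is 6.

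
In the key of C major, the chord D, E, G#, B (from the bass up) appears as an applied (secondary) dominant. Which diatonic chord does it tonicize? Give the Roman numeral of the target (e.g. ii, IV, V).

vi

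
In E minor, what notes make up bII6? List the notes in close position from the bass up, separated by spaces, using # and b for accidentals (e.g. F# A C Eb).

A C F

Scale degree 2 in E minor is F#; lowering it a half step gives F. bII6 is the Neapolitan sixth — a major triad on the lowered second degree, here in its customary first inversion.
So the chord is F-A-C, a major triad.
The figured bass 6 indicates first inversion, placing the third (A) in the bass: A-C-F.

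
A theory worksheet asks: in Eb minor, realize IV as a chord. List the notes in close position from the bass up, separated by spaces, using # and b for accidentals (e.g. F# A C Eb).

Ab C Eb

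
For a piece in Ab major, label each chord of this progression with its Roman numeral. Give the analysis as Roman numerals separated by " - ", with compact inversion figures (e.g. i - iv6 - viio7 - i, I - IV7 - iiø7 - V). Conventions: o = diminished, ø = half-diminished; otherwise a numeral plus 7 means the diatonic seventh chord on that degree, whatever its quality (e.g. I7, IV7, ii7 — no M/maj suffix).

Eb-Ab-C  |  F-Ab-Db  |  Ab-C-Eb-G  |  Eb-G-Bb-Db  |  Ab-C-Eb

Eb-Ab-C has root Ab, degree 1 in Ab major, so I64.
F-Ab-Db has root Db, degree 4 in Ab major, so IV6.
Ab-C-Eb-G: major seventh chord on Ab = scale degree 1 → I7.
Eb-G-Bb-Db has root Eb, degree 5 in Ab major, so V7.
Ab-C-Eb: root Ab is the tonic; major triad there is I.

I64 - IV6 - I7 - V7 - I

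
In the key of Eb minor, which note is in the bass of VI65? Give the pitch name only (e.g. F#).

Eb

VI in Eb minor has root Cb; the chord is Cb-Eb-Gb-Bb.
The figure 65 means first inversion — the third is in the bass.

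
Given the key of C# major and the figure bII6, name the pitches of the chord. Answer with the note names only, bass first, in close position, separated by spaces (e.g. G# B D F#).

Scale degree 2 in C# major is D#; lowering it a half step gives D. bII6 is the Neapolitan sixth — a major triad on the lowered second degree, here in its customary first inversion.
So the chord is D-F#-A.
The figured bass 6 indicates first inversion, placing the third (F#) in the bass: F#-A-D.

F# A D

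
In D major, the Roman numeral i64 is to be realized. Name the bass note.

i in D major has root D; the chord is D-F-A.
The figure 64 means second inversion — the fifth is in the bass.

A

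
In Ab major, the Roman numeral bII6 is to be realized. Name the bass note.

Db

bII in Ab major has root Bbb; the chord is Bbb-Db-Fb.
The figure 6 means first inversion — the third is in the bass.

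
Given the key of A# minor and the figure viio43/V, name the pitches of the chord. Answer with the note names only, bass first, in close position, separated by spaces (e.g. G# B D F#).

A# C# D## F##

viio43/V is a secondary leading-tone chord. The target V is E# in A# minor; the applied chord is rooted a semitone below, on D##.
Building a fully diminished seventh chord on D## gives D##-F##-A#-C#.
The figured bass 43 indicates second inversion, placing the fifth (A#) in the bass: A#-C#-D##-F##.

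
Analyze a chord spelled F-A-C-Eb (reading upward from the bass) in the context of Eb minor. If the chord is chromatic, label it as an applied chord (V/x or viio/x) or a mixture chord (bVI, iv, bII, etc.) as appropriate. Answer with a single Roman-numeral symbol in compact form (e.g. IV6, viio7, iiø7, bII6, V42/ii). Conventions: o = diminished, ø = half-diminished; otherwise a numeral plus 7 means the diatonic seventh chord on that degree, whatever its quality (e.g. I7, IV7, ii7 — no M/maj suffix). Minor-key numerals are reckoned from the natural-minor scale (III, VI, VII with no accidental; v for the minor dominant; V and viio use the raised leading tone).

V7/V

Stacked in thirds the chord is F-A-C-Eb: a dominant seventh chord on F.
F is not a diatonic chord root with this quality in Eb minor, but it lies a perfect fifth above Bb (V), so the chord functions as an applied dominant of V.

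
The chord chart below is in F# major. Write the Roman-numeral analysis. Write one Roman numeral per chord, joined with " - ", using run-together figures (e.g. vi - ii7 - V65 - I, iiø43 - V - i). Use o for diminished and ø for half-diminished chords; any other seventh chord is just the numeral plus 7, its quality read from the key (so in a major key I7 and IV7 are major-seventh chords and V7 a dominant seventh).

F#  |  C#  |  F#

F# has root F#, degree 1 in F# major, so I.
C#: root C# is the dominant; major triad there is V.
F#: major triad on F# = scale degree 1 → I.

I - V - I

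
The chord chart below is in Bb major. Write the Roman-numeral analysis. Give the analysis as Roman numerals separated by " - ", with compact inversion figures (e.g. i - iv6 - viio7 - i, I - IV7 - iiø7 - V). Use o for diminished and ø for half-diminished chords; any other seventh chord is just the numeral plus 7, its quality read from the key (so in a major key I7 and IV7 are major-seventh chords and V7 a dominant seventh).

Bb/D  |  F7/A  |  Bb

Bb/D has root Bb, degree 1 in Bb major, so I6.
F7/A: dominant seventh chord on F = scale degree 5 → V65.
Bb has root Bb, degree 1 in Bb major, so I.

I6 - V65 - I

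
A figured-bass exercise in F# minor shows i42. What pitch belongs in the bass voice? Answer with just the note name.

E

i in F# minor has root F#; the chord is F#-A-C#-E.
The figure 42 means third inversion — the seventh is in the bass.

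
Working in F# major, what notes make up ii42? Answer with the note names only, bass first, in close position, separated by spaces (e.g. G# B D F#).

In F# major, scale degree 2 is G#, and the diatonic chord built there is a minor seventh chord.
Stacking thirds from G# gives G#-B-D#-F#.
With the 42 figure the chord is in third inversion; from the bass F# upward in close position it reads F#-G#-B-D#.

F# G# B D#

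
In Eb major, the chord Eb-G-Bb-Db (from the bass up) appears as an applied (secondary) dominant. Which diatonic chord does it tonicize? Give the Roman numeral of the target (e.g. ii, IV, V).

The chord is a dominant seventh chord on Eb.
A dominant resolves down a perfect fifth: Eb → Ab. In Eb major, Ab is scale degree 4, i.e. IV.

IV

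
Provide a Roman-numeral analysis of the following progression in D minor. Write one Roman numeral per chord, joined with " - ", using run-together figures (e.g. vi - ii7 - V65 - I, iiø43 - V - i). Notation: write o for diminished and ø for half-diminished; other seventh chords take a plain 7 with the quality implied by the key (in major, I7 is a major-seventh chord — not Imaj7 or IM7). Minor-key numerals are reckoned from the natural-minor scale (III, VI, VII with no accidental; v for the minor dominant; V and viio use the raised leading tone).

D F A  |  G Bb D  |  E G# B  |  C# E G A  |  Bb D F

D-F-A has root D, degree 1 in D minor, so i.
G-Bb-D: minor triad on G = scale degree 4 → iv.
E-G#-B: chromatic; E is V of V, so V/V.
C#-E-G-A: root A is the dominant; dominant seventh chord there is V65.
Bb-D-F: root Bb is the submediant; major triad there is VI.

i - iv - V/V - V65 - VI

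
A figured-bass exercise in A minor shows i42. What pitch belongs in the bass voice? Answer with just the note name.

i in A minor has root A; the chord is A-C-E-G.
The figure 42 means third inversion — the seventh is in the bass.

G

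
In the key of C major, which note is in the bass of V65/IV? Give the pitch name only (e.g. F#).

E

The applied chord V65/IV is rooted on C: C-E-G-Bb.
The figure 65 means first inversion — the third is in the bass.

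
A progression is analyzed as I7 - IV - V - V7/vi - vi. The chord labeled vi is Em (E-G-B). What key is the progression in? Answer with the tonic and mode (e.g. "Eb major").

G major

The anchor chord is a minor triad on E, labeled vi.
Counting down 5 scale steps from E places the tonic on G; a minor triad on degree 6 is diatonic only in major.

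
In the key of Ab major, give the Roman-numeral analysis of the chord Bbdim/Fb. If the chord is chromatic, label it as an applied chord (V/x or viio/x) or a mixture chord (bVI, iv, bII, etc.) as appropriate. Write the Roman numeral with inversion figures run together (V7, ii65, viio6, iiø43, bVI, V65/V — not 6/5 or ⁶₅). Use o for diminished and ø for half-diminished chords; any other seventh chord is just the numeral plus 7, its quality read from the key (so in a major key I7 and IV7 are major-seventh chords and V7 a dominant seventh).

iio64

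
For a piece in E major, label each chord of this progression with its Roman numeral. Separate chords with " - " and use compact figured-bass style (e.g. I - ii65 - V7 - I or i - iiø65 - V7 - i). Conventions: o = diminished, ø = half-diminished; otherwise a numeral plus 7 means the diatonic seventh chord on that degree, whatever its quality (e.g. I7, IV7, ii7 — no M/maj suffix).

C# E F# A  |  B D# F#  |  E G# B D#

ii43 - V - I7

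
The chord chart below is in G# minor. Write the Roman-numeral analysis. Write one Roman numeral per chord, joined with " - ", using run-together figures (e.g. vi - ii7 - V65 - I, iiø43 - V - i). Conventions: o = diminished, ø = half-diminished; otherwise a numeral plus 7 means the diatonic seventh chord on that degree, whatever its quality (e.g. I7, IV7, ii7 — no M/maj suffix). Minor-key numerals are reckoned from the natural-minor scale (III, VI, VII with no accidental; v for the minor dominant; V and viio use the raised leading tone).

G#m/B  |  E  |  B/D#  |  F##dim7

i6 - VI - III6 - viio7

G#m/B: minor triad on G# = scale degree 1 → i6.
E has root E, degree 6 in G# minor, so VI.
B/D# has root B, degree 3 in G# minor, so III6.
F##dim7 has root F##, degree 7 in G# minor, so viio7.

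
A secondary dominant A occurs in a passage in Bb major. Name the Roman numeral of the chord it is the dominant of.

The chord is a major triad on A.
A dominant resolves down a perfect fifth: A → D. In Bb major, D is scale degree 3, i.e. iii.

iii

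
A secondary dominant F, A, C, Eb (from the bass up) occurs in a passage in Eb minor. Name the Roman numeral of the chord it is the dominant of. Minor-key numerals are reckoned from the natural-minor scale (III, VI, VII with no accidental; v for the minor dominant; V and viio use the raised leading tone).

V

The chord is a dominant seventh chord on F.
A dominant resolves down a perfect fifth: F → Bb. In Eb minor, Bb is scale degree 5, i.e. V.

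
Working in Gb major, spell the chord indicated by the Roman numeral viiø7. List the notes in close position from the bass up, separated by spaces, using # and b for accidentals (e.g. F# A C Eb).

In Gb major, scale degree 7 is F, and the diatonic chord built there is a half-diminished seventh chord.
That chord is spelled F-Ab-Cb-Eb.

F Ab Cb Eb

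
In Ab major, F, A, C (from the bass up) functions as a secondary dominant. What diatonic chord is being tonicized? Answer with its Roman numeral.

ii

The chord is a major triad on F.
A dominant resolves down a perfect fifth: F → Bb. In Ab major, Bb is scale degree 2, i.e. ii.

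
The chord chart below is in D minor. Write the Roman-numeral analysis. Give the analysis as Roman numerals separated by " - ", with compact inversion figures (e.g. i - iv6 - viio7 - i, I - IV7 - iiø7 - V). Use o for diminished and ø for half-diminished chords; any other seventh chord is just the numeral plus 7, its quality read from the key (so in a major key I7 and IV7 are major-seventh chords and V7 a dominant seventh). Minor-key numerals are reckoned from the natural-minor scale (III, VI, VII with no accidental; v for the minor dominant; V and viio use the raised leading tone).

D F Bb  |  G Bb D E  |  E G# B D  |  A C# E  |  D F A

VI6 - iiø65 - V7/V - V - i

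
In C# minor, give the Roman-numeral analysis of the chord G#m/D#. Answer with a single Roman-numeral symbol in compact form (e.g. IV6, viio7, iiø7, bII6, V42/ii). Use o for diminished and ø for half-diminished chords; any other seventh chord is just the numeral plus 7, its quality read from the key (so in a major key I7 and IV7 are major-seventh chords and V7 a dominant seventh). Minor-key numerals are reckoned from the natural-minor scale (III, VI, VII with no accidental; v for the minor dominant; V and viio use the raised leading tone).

The pitches G#-B-D# form a minor triad rooted on G#.
G# is scale degree 5 in C# minor, and a minor triad on that degree is written v.
With D# in the bass the chord is in second inversion, so the figured bass is 64.

v64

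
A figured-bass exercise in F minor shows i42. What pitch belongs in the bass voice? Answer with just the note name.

Eb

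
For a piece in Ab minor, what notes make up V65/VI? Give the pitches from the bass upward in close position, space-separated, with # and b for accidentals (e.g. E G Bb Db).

Eb Gb Bbb Cb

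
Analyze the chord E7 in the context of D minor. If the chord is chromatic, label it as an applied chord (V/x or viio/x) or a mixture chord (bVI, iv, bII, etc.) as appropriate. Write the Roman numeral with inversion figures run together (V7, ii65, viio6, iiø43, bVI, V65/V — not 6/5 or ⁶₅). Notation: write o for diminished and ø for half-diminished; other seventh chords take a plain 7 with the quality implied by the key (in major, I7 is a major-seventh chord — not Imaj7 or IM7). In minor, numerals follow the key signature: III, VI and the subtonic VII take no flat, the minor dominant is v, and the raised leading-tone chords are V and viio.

V7/V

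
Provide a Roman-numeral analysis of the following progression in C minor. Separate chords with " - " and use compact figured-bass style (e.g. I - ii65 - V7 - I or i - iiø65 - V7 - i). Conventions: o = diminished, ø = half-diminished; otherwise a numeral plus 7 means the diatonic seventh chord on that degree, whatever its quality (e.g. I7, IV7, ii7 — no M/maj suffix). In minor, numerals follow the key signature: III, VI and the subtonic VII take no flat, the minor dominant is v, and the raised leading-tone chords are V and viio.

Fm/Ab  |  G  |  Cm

Fm/Ab: root F is the subdominant; minor triad there is iv6.
G: root G is the dominant; major triad there is V.
Cm: root C is the tonic; minor triad there is i.

iv6 - V - i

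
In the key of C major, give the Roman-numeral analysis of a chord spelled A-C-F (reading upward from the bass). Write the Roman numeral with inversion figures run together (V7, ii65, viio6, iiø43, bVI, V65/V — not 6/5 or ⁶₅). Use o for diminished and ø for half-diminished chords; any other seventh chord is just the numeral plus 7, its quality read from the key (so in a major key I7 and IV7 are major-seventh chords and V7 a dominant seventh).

The pitches F-A-C form a major triad rooted on F.
In C major, F is the subdominant; the diatonic major triad there is IV.
With A in the bass the chord is in first inversion, so the figured bass is 6.

IV6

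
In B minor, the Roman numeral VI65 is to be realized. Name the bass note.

B

VI in B minor has root G; the chord is G-B-D-F#.
The figure 65 means first inversion — the third is in the bass.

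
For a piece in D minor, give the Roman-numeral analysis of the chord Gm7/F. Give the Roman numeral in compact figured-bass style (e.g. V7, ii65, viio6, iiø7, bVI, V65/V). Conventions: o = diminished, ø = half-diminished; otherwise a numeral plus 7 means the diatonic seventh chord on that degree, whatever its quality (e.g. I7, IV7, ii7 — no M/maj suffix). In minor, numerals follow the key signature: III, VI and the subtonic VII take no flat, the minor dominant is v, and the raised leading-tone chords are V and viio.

iv42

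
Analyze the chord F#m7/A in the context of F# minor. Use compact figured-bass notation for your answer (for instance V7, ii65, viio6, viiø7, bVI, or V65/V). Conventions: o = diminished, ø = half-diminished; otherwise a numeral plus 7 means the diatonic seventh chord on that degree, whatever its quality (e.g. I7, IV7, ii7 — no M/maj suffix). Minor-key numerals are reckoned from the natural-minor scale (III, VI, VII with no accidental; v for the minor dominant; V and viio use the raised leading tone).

The pitches F#-A-C#-E form a minor seventh chord rooted on F#.
In F# minor, F# is the tonic; the diatonic minor seventh chord there is i7.
With A in the bass the chord is in first inversion, so the figured bass is 65.

i65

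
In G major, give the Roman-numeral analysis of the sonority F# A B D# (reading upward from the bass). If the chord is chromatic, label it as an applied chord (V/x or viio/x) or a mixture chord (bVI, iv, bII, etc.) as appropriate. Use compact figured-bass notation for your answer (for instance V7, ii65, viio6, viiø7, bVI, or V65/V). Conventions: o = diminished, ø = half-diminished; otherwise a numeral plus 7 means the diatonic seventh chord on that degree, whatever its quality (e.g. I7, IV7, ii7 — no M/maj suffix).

Stacked in thirds the chord is B-D#-F#-A: a dominant seventh chord on B.
B is not a diatonic chord root with this quality in G major, but it lies a perfect fifth above E (vi), so the chord functions as an applied dominant of vi.
With F# in the bass the chord is in second inversion, so the figured bass is 43.

V43/vi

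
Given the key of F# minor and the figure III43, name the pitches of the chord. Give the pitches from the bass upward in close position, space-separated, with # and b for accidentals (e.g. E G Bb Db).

E G# A C#

The numeral's case and figure indicate a major seventh chord. In F# minor its root, the third degree, is A.
Stacking thirds from A gives A-C#-E-G#.
The figured bass 43 indicates second inversion, placing the fifth (E) in the bass: E-G#-A-C#.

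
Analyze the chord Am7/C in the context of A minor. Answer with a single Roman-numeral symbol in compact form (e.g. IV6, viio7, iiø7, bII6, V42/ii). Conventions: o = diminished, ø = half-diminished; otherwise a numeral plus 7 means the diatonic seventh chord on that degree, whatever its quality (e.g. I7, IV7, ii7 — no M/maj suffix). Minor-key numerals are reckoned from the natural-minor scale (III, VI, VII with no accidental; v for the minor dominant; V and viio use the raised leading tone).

i65

Stacked in thirds the chord is A-C-E-G: a minor seventh chord on A.
A is scale degree 1 in A minor, and a minor seventh chord on that degree is written i7.
With C in the bass the chord is in first inversion, so the figured bass is 65.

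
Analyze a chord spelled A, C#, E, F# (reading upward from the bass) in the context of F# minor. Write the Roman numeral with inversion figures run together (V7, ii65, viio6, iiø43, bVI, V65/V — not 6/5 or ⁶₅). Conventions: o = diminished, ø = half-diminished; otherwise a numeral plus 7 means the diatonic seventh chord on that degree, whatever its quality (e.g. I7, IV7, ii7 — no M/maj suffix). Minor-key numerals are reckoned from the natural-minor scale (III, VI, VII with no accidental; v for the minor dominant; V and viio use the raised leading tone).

The pitches F#-A-C#-E form a minor seventh chord rooted on F#.
In F# minor, F# is the tonic; the diatonic minor seventh chord there is i7.
With A in the bass the chord is in first inversion, so the figured bass is 65.

i65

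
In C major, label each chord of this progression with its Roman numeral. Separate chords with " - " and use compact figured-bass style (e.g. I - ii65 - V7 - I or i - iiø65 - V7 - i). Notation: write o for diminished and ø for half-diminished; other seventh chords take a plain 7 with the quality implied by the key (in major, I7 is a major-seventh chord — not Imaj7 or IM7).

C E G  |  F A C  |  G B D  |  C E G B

C-E-G: root C is the tonic; major triad there is I.
F-A-C: root F is the subdominant; major triad there is IV.
G-B-D has root G, degree 5 in C major, so V.
C-E-G-B: major seventh chord on C = scale degree 1 → I7.

I - IV - V - I7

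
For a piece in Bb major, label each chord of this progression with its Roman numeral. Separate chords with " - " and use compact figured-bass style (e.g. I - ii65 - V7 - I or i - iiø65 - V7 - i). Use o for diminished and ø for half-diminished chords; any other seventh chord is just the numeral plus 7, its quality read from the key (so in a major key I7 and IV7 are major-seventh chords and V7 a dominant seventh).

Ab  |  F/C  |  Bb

bVII - V64 - I

Ab: Ab with this quality isn't in the key; it's bVII, borrowed from the parallel minor.
F/C: root F is the dominant; major triad there is V64.
Bb has root Bb, degree 1 in Bb major, so I.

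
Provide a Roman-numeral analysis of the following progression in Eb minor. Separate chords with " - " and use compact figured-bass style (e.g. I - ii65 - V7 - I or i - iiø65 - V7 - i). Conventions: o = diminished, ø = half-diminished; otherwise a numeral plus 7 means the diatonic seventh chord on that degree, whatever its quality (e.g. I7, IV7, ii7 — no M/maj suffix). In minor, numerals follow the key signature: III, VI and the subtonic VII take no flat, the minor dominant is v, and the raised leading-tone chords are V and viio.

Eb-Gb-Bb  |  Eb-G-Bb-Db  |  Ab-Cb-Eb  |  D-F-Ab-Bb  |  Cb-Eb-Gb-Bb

i - V7/iv - iv - V65 - VI7

Eb-Gb-Bb has root Eb, degree 1 in Eb minor, so i.
Eb-G-Bb-Db is the secondary dominant of iv (dominant seventh chord on Eb): V7/iv.
Ab-Cb-Eb: root Ab is the subdominant; minor triad there is iv.
D-F-Ab-Bb: root Bb is the dominant; dominant seventh chord there is V65.
Cb-Eb-Gb-Bb has root Cb, degree 6 in Eb minor, so VI7.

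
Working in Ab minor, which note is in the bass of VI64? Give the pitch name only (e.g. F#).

VI in Ab minor has root Fb; the chord is Fb-Ab-Cb.
The figure 64 means second inversion — the fifth is in the bass.

Cb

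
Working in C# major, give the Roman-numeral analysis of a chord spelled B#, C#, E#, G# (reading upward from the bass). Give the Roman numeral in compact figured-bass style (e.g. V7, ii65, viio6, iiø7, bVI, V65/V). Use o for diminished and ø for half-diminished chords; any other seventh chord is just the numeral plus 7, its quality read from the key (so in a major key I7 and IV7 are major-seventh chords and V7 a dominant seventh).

Stacked in thirds the chord is C#-E#-G#-B#: a major seventh chord on C#.
C# is scale degree 1 in C# major, and a major seventh chord on that degree is written I7.
With B# in the bass the chord is in third inversion, so the figured bass is 42.

I42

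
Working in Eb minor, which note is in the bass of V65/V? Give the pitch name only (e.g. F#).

A

The applied chord V65/V is rooted on F: F-A-C-Eb.
The figure 65 means first inversion — the third is in the bass.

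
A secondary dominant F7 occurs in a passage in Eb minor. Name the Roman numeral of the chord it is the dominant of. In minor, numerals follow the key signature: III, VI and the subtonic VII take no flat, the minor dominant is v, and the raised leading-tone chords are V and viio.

The chord is a dominant seventh chord on F.
A dominant resolves down a perfect fifth: F → Bb. In Eb minor, Bb is scale degree 5, i.e. V.

V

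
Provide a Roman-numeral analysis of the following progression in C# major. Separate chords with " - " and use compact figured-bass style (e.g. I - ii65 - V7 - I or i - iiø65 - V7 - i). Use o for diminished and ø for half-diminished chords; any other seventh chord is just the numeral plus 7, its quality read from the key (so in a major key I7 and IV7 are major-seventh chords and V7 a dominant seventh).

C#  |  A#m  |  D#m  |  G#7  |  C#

I - vi - ii - V7 - I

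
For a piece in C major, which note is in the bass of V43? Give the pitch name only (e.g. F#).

V in C major has root G; the chord is G-B-D-F.
The figure 43 means second inversion — the fifth is in the bass.

D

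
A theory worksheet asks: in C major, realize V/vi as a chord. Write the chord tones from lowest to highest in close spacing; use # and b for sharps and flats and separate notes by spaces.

The slash means an applied dominant: we want the dominant of vi. In C major, vi is A minor, and its dominant is built on E.
Building a major triad on E gives E-G#-B.

E G# B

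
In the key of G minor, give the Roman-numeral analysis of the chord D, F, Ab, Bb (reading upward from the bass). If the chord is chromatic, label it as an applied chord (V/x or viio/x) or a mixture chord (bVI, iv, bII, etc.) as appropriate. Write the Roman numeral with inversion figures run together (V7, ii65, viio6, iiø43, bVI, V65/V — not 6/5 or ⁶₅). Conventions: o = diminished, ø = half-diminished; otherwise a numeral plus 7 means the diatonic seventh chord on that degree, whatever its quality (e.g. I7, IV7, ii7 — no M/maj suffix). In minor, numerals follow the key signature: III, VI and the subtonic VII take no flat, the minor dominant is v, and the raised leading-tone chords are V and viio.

Stacked in thirds the chord is Bb-D-F-Ab: a dominant seventh chord on Bb.
Bb is not a diatonic chord root with this quality in G minor, but it lies a perfect fifth above Eb (VI), so the chord functions as an applied dominant of VI.
With D in the bass the chord is in first inversion, so the figured bass is 65.

V65/VI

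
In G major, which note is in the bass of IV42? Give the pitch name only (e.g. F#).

B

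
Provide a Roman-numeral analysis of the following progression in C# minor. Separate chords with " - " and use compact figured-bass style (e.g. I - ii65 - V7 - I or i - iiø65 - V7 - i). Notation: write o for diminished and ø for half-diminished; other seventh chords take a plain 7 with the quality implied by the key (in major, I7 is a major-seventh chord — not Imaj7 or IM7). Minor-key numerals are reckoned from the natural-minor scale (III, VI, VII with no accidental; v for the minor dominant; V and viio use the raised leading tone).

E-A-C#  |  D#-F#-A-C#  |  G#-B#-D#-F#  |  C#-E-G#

E-A-C#: major triad on A = scale degree 6 → VI64.
D#-F#-A-C# has root D#, degree 2 in C# minor, so iiø7.
G#-B#-D#-F# has root G#, degree 5 in C# minor, so V7.
C#-E-G#: minor triad on C# = scale degree 1 → i.

VI64 - iiø7 - V7 - i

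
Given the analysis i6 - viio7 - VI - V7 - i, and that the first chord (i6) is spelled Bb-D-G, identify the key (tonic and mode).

G minor

The anchor chord is a minor triad on G, labeled i6.
If G is scale degree 1 and the mode makes that degree carry a minor triad, the tonic is G and the mode is minor.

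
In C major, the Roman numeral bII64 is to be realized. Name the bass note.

bII in C major has root Db; the chord is Db-F-Ab.
The figure 64 means second inversion — the fifth is in the bass.

Ab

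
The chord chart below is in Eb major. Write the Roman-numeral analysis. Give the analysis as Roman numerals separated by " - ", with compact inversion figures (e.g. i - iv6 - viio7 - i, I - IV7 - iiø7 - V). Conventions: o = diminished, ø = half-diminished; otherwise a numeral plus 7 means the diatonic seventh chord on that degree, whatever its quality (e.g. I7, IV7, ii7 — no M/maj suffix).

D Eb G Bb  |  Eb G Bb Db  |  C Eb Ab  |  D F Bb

I42 - V7/IV - IV6 - V6

D-Eb-G-Bb: root Eb is the tonic; major seventh chord there is I42.
Eb-G-Bb-Db: chromatic; Eb is V of IV, so V7/IV.
C-Eb-Ab: major triad on Ab = scale degree 4 → IV6.
D-F-Bb has root Bb, degree 5 in Eb major, so V6.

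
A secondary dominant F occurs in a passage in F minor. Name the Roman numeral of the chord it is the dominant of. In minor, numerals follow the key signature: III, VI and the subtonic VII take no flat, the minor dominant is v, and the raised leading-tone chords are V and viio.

iv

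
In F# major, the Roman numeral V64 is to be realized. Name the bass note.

V in F# major has root C#; the chord is C#-E#-G#.
The figure 64 means second inversion — the fifth is in the bass.

G#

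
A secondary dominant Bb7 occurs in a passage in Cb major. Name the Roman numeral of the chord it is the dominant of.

The chord is a dominant seventh chord on Bb.
A dominant resolves down a perfect fifth: Bb → Eb. In Cb major, Eb is scale degree 3, i.e. iii.

iii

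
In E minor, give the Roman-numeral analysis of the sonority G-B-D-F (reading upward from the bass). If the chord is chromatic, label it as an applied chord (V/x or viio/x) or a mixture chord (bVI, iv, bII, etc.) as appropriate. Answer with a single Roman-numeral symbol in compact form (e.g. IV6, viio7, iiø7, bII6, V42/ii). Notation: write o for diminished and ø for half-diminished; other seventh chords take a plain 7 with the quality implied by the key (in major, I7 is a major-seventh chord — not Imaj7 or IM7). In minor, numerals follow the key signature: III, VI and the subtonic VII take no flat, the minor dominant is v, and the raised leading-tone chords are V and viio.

The pitches G-B-D-F form a dominant seventh chord rooted on G.
G is not a diatonic chord root with this quality in E minor, but it lies a perfect fifth above C (VI), so the chord functions as an applied dominant of VI.

V7/VI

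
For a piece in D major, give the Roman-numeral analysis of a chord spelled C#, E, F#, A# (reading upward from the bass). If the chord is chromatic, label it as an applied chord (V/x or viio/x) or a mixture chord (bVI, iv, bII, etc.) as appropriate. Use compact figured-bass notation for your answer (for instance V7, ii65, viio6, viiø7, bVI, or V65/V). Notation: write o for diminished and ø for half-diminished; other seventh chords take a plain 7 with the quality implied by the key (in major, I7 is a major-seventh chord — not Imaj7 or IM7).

V43/vi

Stacked in thirds the chord is F#-A#-C#-E: a dominant seventh chord on F#.
F# is not a diatonic chord root with this quality in D major, but it lies a perfect fifth above B (vi), so the chord functions as an applied dominant of vi.
With C# in the bass the chord is in second inversion, so the figured bass is 43.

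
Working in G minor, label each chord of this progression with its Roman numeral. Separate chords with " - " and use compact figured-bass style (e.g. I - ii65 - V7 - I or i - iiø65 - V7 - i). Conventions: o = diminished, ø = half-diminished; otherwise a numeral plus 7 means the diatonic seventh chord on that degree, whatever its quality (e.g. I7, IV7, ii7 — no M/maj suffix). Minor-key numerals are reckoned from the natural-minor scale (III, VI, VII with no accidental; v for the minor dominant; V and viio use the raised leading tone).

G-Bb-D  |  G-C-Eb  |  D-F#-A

G-Bb-D has root G, degree 1 in G minor, so i.
G-C-Eb has root C, degree 4 in G minor, so iv64.
D-F#-A has root D, degree 5 in G minor, so V.

i - iv64 - V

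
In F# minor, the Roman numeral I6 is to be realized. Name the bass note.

A#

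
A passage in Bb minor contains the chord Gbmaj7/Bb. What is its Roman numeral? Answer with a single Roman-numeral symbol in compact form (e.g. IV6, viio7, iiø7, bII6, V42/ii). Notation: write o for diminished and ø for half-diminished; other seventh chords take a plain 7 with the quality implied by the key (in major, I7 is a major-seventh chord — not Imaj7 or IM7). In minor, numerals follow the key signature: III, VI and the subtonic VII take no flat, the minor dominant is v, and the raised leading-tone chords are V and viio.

Stacked in thirds the chord is Gb-Bb-Db-F: a major seventh chord on Gb.
Gb is scale degree 6 in Bb minor, and a major seventh chord on that degree is written VI7.
With Bb in the bass the chord is in first inversion, so the figured bass is 65.

VI65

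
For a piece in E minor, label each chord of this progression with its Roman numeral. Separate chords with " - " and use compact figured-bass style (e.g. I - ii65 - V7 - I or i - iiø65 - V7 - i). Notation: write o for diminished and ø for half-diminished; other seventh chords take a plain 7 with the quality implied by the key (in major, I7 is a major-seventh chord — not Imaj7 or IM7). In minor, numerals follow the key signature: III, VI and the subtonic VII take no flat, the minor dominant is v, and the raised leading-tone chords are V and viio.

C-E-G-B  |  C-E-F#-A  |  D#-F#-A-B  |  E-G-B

VI7 - iiø43 - V65 - i

C-E-G-B has root C, degree 6 in E minor, so VI7.
C-E-F#-A has root F#, degree 2 in E minor, so iiø43.
D#-F#-A-B: dominant seventh chord on B = scale degree 5 → V65.
E-G-B: root E is the tonic; minor triad there is i.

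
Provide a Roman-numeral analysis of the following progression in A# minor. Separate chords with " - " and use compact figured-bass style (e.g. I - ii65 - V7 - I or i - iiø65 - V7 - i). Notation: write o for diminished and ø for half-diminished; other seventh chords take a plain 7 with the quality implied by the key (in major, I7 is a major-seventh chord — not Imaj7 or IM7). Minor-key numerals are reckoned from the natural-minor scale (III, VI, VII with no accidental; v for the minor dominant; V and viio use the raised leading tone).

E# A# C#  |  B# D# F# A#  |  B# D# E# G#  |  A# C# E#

E#-A#-C#: root A# is the tonic; minor triad there is i64.
B#-D#-F#-A# has root B#, degree 2 in A# minor, so iiø7.
B#-D#-E#-G#: root E# is the dominant; minor seventh chord there is v43.
A#-C#-E# has root A#, degree 1 in A# minor, so i.

i64 - iiø7 - v43 - i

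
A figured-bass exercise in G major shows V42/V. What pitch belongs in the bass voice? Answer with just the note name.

The applied chord V42/V is rooted on A: A-C#-E-G.
The figure 42 means third inversion — the seventh is in the bass.

G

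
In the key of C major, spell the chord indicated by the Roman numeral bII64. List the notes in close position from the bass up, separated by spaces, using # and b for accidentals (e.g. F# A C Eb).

Ab Db F

Scale degree 2 in C major is D; lowering it a half step gives Db. bII64 is the Neapolitan chord — a major triad on the lowered second degree.
So the chord is Db-F-Ab, a major triad.
The figured bass 64 indicates second inversion, placing the fifth (Ab) in the bass: Ab-Db-F.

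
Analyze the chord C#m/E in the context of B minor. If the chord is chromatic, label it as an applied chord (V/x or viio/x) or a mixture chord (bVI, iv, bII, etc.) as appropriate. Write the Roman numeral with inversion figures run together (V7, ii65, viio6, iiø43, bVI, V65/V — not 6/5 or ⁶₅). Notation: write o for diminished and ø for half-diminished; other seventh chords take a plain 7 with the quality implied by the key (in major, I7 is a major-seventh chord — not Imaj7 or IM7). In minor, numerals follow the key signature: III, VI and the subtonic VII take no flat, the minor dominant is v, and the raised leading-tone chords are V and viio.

ii6

Stacked in thirds the chord is C#-E-G#: a minor triad on C#.
C# is the second degree of B minor. This is the minor supertonic, borrowed from the parallel major (the Dorian ii).
With E in the bass the chord is in first inversion, so the figured bass is 6.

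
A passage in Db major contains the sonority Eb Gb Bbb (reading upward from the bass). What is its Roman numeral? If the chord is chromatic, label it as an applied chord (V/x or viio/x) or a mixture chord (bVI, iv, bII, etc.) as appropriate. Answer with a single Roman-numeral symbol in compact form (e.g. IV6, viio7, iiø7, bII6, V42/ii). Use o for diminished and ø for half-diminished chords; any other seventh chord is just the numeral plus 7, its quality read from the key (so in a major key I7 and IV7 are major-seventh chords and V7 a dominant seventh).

Stacked in thirds the chord is Eb-Gb-Bbb: a diminished triad on Eb.
Eb is the second degree of Db major. This is the diminished supertonic triad, borrowed from the parallel minor.

iio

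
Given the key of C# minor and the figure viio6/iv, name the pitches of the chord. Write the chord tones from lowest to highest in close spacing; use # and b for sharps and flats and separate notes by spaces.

G# B E#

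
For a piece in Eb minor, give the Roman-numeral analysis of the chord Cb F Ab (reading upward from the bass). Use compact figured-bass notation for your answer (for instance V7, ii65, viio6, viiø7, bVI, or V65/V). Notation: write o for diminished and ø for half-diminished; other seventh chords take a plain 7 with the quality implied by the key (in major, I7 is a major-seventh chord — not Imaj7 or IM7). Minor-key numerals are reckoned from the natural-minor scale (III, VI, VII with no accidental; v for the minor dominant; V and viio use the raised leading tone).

iio64

Stacked in thirds the chord is F-Ab-Cb: a diminished triad on F.
In Eb minor, F is the supertonic; the diatonic diminished triad there is iio.
With Cb in the bass the chord is in second inversion, so the figured bass is 64.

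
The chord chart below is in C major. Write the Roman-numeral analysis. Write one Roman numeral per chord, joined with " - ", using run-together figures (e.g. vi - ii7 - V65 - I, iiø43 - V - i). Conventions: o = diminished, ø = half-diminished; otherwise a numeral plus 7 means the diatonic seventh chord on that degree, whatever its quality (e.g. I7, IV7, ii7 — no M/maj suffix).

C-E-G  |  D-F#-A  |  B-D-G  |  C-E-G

C-E-G has root C, degree 1 in C major, so I.
D-F#-A is the secondary dominant of V (major triad on D): V/V.
B-D-G has root G, degree 5 in C major, so V6.
C-E-G: major triad on C = scale degree 1 → I.

I - V/V - V6 - I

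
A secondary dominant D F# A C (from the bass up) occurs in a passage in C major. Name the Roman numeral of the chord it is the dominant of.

V

The chord is a dominant seventh chord on D.
A dominant resolves down a perfect fifth: D → G. In C major, G is scale degree 5, i.e. V.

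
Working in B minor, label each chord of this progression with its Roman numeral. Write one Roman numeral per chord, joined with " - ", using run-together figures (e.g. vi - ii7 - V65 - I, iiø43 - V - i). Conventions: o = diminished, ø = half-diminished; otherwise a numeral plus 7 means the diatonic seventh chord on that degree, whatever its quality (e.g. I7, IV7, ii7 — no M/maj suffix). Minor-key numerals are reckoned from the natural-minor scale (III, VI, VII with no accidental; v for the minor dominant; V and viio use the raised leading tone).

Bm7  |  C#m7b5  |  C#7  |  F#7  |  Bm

i7 - iiø7 - V7/V - V7 - i

Bm7 has root B, degree 1 in B minor, so i7.
C#m7b5: half-diminished seventh chord on C# = scale degree 2 → iiø7.
C#7: a dominant seventh chord on C#, the applied dominant of V → V7/V.
F#7 has root F#, degree 5 in B minor, so V7.
Bm: root B is the tonic; minor triad there is i.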